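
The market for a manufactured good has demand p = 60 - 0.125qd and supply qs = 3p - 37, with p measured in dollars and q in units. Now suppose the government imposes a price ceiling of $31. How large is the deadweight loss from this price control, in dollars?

Rearranging demand gives qd = 480 - 8p. In a free market, 480 - 8p = 3p - 37 gives the equilibrium p* = 47, q* = 104.
Because the ceiling (31) lies below the market-clearing price, it is binding.
At p = 31: qd = 480 - 8·31 = 232 and qs = 3·31 - 37 = 56.
Quantity traded falls to 56. At q = 56 the demand price is (480 - 56)/8 = 53 and the supply price is (37 + 56)/3 = 31.
Deadweight loss = ½ · (53 - 31) · (104 - 56) = ½ · 22 · 48 = 528.

528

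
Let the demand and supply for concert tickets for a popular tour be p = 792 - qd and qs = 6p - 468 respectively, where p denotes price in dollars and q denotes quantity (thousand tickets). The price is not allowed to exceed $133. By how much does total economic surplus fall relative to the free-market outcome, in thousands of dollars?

Rearranging demand gives qd = 792 - p. Without the control the market clears where 792 - p = 6p - 468, i.e. p* = 180 and q* = 612.
Because the ceiling (133) lies below the market-clearing price, it is binding.
At p = 133: qd = 792 - 133 = 659 and qs = 6·133 - 468 = 330.
Quantity traded falls to 330. At q = 330 the demand price is 792 - 330 = 462 and the supply price is (468 + 330)/6 = 133.
Deadweight loss = ½ · (462 - 133) · (612 - 330) = ½ · 329 · 282 = 46389.

46389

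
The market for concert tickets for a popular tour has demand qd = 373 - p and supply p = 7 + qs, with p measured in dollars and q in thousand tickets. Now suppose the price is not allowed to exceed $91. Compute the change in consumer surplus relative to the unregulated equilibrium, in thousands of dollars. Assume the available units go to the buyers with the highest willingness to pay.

3415.5

Rearranging supply gives qs = p - 7. In a free market, 373 - p = p - 7 gives the equilibrium p* = 190, q* = 183.
The ceiling of 91 is below the equilibrium price 190, so it binds.
At p = 91: qd = 373 - 91 = 282 and qs = 91 - 7 = 84.
Consumer surplus without the control is ½ · (373 - 190) · 183 = 16744.5.
With the ceiling, 84 units are sold at 91 (assume they go to the highest-value buyers). The demand price at q = 84 is 289, so CS = ½ · [(373 - 91) + (289 - 91)] · 84 = 20160.
Change in consumer surplus = 20160 - 16744.5 = 3415.5.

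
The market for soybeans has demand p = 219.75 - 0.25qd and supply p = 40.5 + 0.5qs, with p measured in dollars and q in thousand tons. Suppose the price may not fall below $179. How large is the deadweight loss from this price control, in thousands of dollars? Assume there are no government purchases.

Rearranging demand gives qd = 879 - 4p; rearranging supply gives qs = 2p - 81. In a free market, 879 - 4p = 2p - 81 gives the equilibrium p* = 160, q* = 239.
Since 179 > 160, the floor is binding.
At p = 179: qd = 879 - 4·179 = 163 and qs = 2·179 - 81 = 277.
Quantity traded falls to 163. At q = 163 the demand price is (879 - 163)/4 = 179 and the supply price is (81 + 163)/2 = 122.
Deadweight loss = ½ · (179 - 122) · (239 - 163) = ½ · 57 · 76 = 2166.

2166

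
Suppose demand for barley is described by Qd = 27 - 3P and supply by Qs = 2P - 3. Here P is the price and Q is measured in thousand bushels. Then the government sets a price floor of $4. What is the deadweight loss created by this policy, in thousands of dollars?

Setting quantity demanded equal to quantity supplied, 27 - 3P = 2P - 3, gives P* = 6 and Q* = 9.
Since 4 is below P* = 6, the floor does not bind and the free-market outcome prevails.
Since the control does not bind, no trades are prevented and deadweight loss is zero.

0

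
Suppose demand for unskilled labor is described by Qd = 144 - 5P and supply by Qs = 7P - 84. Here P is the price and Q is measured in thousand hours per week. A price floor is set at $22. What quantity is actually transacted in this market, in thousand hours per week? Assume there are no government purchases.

Equilibrium: 144 - 5P = 7P - 84, so 228 = 12P and P* = 19, Q* = 49.
Since 22 > 19, the floor is binding.
At P = 22: Qd = 144 - 5·22 = 34 and Qs = 7·22 - 84 = 70.
The quantity actually transacted is the short side, demand: 34.

34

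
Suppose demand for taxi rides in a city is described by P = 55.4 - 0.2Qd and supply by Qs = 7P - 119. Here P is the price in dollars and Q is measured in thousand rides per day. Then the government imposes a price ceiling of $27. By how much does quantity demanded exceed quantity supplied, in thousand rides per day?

Rearranging demand gives Qd = 277 - 5P. In a free market, 277 - 5P = 7P - 119 gives the equilibrium P* = 33, Q* = 112.
The ceiling of 27 is below the equilibrium price 33, so it binds.
At P = 27: Qd = 277 - 5·27 = 142 and Qs = 7·27 - 119 = 70.
Shortage = Qd - Qs = 142 - 70 = 72.

72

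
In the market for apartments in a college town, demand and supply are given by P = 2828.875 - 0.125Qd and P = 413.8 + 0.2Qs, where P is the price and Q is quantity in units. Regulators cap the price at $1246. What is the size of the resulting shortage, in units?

Rearranging demand gives Qd = 22631 - 8P; rearranging supply gives Qs = 5P - 2069. Without the control the market clears where 22631 - 8P = 5P - 2069, i.e. P* = 1900 and Q* = 7431.
The ceiling of 1246 is below the equilibrium price 1900, so it binds.
At P = 1246: Qd = 22631 - 8·1246 = 12663 and Qs = 5·1246 - 2069 = 4161.
Shortage = Qd - Qs = 12663 - 4161 = 8502.

8502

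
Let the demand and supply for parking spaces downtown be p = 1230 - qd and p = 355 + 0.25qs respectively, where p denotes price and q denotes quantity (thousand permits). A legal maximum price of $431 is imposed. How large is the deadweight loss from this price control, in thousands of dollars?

Rearranging demand gives qd = 1230 - p; rearranging supply gives qs = 4p - 1420. In a free market, 1230 - p = 4p - 1420 gives the equilibrium p* = 530, q* = 700.
Because the ceiling (431) lies below the market-clearing price, it is binding.
At p = 431: qd = 1230 - 431 = 799 and qs = 4·431 - 1420 = 304.
Quantity traded falls to 304. At q = 304 the demand price is 1230 - 304 = 926 and the supply price is (1420 + 304)/4 = 431.
Deadweight loss = ½ · (926 - 431) · (700 - 304) = ½ · 495 · 396 = 98010.

98010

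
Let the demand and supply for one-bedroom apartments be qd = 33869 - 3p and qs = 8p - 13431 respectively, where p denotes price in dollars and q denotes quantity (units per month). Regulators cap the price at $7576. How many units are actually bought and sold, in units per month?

Setting quantity demanded equal to quantity supplied, 33869 - 3p = 8p - 13431, gives p* = 4300 and q* = 20969.
The ceiling of 7576 is above the equilibrium price 4300, so it is not binding; the market clears at p* = 4300, q* = 20969.

20969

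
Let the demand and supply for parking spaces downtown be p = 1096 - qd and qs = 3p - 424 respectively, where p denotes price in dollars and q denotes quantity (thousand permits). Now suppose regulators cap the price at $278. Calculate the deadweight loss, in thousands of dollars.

62424

Rearranging demand gives qd = 1096 - p. Without the control the market clears where 1096 - p = 3p - 424, i.e. p* = 380 and q* = 716.
The ceiling of 278 is below the equilibrium price 380, so it binds.
At p = 278: qd = 1096 - 278 = 818 and qs = 3·278 - 424 = 410.
Quantity traded falls to 410. At q = 410 the demand price is 1096 - 410 = 686 and the supply price is (424 + 410)/3 = 278.
Deadweight loss = ½ · (686 - 278) · (716 - 410) = ½ · 408 · 306 = 62424.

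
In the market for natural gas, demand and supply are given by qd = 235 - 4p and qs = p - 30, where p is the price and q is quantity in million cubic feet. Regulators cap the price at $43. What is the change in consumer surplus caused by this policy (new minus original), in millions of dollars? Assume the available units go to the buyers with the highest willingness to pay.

Setting quantity demanded equal to quantity supplied, 235 - 4p = p - 30, gives p* = 53 and q* = 23.
Because the ceiling (43) lies below the market-clearing price, it is binding.
At p = 43: qd = 235 - 4·43 = 63 and qs = 43 - 30 = 13.
Consumer surplus without the control is ½ · (58.75 - 53) · 23 = 66.125.
With the ceiling, 13 units are sold at 43 (assume they go to the highest-value buyers). The demand price at q = 13 is 55.5, so CS = ½ · [(58.75 - 43) + (55.5 - 43)] · 13 = 183.625.
Change in consumer surplus = 183.625 - 66.125 = 117.5.

117.5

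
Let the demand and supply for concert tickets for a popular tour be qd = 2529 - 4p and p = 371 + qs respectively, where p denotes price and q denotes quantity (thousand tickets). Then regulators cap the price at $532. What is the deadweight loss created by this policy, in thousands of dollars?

1440

Rearranging supply gives qs = p - 371. In a free market, 2529 - 4p = p - 371 gives the equilibrium p* = 580, q* = 209.
The ceiling of 532 is below the equilibrium price 580, so it binds.
At p = 532: qd = 2529 - 4·532 = 401 and qs = 532 - 371 = 161.
Quantity traded falls to 161. At q = 161 the demand price is (2529 - 161)/4 = 592 and the supply price is 371 + 161 = 532.
Deadweight loss = ½ · (592 - 532) · (209 - 161) = ½ · 60 · 48 = 1440.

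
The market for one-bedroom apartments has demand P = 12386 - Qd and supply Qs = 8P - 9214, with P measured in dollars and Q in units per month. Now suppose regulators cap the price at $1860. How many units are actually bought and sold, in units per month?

Rearranging demand gives Qd = 12386 - P. Without the control the market clears where 12386 - P = 8P - 9214, i.e. P* = 2400 and Q* = 9986.
The ceiling of 1860 is below the equilibrium price 2400, so it binds.
At P = 1860: Qd = 12386 - 1860 = 10526 and Qs = 8·1860 - 9214 = 5666.
The quantity actually transacted is the short side, supply: 5666.

5666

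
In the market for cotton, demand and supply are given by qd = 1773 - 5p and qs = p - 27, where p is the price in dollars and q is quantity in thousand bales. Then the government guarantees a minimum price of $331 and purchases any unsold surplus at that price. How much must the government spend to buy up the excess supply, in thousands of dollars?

61566

Without the control the market clears where 1773 - 5p = p - 27, i.e. p* = 300 and q* = 273.
The floor of 331 is above the equilibrium price 300, so it binds.
At p = 331: qd = 1773 - 5·331 = 118 and qs = 331 - 27 = 304.
Surplus = qs - qd = 186.
Government expenditure = surplus × support price = 186 × 331 = 61566.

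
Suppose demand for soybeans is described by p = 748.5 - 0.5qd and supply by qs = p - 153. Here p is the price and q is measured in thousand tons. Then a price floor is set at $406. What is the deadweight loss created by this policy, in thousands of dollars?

0

Rearranging demand gives qd = 1497 - 2p. Without the control the market clears where 1497 - 2p = p - 153, i.e. p* = 550 and q* = 397.
The floor of 406 is below the equilibrium price 550, so it is not binding; the market clears at p* = 550, q* = 397.
Since the control does not bind, no trades are prevented and deadweight loss is zero.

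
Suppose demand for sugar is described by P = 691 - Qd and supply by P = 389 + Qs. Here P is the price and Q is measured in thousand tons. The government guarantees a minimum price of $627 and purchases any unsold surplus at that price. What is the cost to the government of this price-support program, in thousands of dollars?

Rearranging demand gives Qd = 691 - P; rearranging supply gives Qs = P - 389. In a free market, 691 - P = P - 389 gives the equilibrium P* = 540, Q* = 151.
Since 627 > 540, the floor is binding.
At P = 627: Qd = 691 - 627 = 64 and Qs = 627 - 389 = 238.
Surplus = Qs - Qd = 174.
Government expenditure = surplus × support price = 174 × 627 = 109098.

109098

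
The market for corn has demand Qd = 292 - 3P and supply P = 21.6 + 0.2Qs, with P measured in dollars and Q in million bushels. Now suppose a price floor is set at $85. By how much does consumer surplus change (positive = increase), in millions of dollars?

Rearranging supply gives Qs = 5P - 108. Setting quantity demanded equal to quantity supplied, 292 - 3P = 5P - 108, gives P* = 50 and Q* = 142.
Because the floor (85) lies above the market-clearing price, it is binding.
At P = 85: Qd = 292 - 3·85 = 37 and Qs = 5·85 - 108 = 317.
Consumer surplus without the control is ½ · (292/3 - 50) · 142 = 10082/3.
With the floor, consumers buy 37 units at 85, so CS = ½ · (292/3 - 85) · 37 = 1369/6.
Change in consumer surplus = 1369/6 - 10082/3 = -3132.5.

-3132.5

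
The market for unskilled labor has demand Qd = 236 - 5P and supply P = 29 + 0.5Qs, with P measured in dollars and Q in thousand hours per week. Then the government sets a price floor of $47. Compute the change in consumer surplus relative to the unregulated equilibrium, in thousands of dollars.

Rearranging supply gives Qs = 2P - 58. In a free market, 236 - 5P = 2P - 58 gives the equilibrium P* = 42, Q* = 26.
Since 47 > 42, the floor is binding.
At P = 47: Qd = 236 - 5·47 = 1 and Qs = 2·47 - 58 = 36.
Consumer surplus without the control is ½ · (47.2 - 42) · 26 = 67.6.
With the floor, consumers buy 1 units at 47, so CS = ½ · (47.2 - 47) · 1 = 0.1.
Change in consumer surplus = 0.1 - 67.6 = -67.5.

-67.5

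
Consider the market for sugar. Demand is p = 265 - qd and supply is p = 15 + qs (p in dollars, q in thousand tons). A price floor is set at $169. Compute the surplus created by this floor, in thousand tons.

Rearranging demand gives qd = 265 - p; rearranging supply gives qs = p - 15. Setting quantity demanded equal to quantity supplied, 265 - p = p - 15, gives p* = 140 and q* = 125.
Because the floor (169) lies above the market-clearing price, it is binding.
At p = 169: qd = 265 - 169 = 96 and qs = 169 - 15 = 154.
Surplus = qs - qd = 154 - 96 = 58.

58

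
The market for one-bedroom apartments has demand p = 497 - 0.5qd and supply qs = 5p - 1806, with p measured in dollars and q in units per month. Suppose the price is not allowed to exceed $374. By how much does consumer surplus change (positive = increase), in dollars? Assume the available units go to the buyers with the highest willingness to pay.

-2561

Rearranging demand gives qd = 994 - 2p. Equilibrium: 994 - 2p = 5p - 1806, so 2800 = 7p and p* = 400, q* = 194.
Since 374 < 400, the ceiling is binding.
At p = 374: qd = 994 - 2·374 = 246 and qs = 5·374 - 1806 = 64.
Consumer surplus without the control is ½ · (497 - 400) · 194 = 9409.
With the ceiling, 64 units are sold at 374 (assume they go to the highest-value buyers). The demand price at q = 64 is 465, so CS = ½ · [(497 - 374) + (465 - 374)] · 64 = 6848.
Change in consumer surplus = 6848 - 9409 = -2561.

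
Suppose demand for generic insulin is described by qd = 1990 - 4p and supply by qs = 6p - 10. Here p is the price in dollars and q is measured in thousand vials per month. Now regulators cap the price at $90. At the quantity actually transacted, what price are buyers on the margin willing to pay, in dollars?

Without the control the market clears where 1990 - 4p = 6p - 10, i.e. p* = 200 and q* = 1190.
Because the ceiling (90) lies below the market-clearing price, it is binding.
At p = 90: qd = 1990 - 4·90 = 1630 and qs = 6·90 - 10 = 530.
Only 530 units reach the market. On the demand curve, the marginal buyer's willingness to pay at q = 530 is (1990 - 530)/4 = 365.

365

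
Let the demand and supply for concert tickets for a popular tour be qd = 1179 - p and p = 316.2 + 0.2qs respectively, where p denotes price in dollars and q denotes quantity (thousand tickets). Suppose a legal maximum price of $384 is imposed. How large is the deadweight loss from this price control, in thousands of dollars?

86640

Rearranging supply gives qs = 5p - 1581. Setting quantity demanded equal to quantity supplied, 1179 - p = 5p - 1581, gives p* = 460 and q* = 719.
Because the ceiling (384) lies below the market-clearing price, it is binding.
At p = 384: qd = 1179 - 384 = 795 and qs = 5·384 - 1581 = 339.
Quantity traded falls to 339. At q = 339 the demand price is 1179 - 339 = 840 and the supply price is (1581 + 339)/5 = 384.
Deadweight loss = ½ · (840 - 384) · (719 - 339) = ½ · 456 · 380 = 86640.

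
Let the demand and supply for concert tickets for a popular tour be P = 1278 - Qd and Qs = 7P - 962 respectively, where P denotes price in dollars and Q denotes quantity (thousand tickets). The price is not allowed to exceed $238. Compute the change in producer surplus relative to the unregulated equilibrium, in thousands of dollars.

-35742

Rearranging demand gives Qd = 1278 - P. Setting quantity demanded equal to quantity supplied, 1278 - P = 7P - 962, gives P* = 280 and Q* = 998.
The ceiling of 238 is below the equilibrium price 280, so it binds.
At P = 238: Qd = 1278 - 238 = 1040 and Qs = 7·238 - 962 = 704.
Producer surplus without the control is ½ · (280 - 962/7) · 998 = 498002/7.
With the ceiling, producers sell 704 units at 238, so PS = ½ · (238 - 962/7) · 704 = 247808/7.
Change in producer surplus = 247808/7 - 498002/7 = -35742.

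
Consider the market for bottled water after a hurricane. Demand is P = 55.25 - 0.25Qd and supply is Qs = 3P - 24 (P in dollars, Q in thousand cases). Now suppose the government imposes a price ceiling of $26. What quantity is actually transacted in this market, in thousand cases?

Rearranging demand gives Qd = 221 - 4P. Without the control the market clears where 221 - 4P = 3P - 24, i.e. P* = 35 and Q* = 81.
The ceiling of 26 is below the equilibrium price 35, so it binds.
At P = 26: Qd = 221 - 4·26 = 117 and Qs = 3·26 - 24 = 54.
The quantity actually transacted is the short side, supply: 54.

54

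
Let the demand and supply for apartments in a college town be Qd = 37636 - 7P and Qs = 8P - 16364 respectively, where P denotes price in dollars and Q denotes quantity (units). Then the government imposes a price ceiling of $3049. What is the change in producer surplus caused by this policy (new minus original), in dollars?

-5637832

Without the control the market clears where 37636 - 7P = 8P - 16364, i.e. P* = 3600 and Q* = 12436.
Since 3049 < 3600, the ceiling is binding.
At P = 3049: Qd = 37636 - 7·3049 = 16293 and Qs = 8·3049 - 16364 = 8028.
Producer surplus without the control is ½ · (3600 - 2045.5) · 12436 = 9665881.
With the ceiling, producers sell 8028 units at 3049, so PS = ½ · (3049 - 2045.5) · 8028 = 4028049.
Change in producer surplus = 4028049 - 9665881 = -5637832.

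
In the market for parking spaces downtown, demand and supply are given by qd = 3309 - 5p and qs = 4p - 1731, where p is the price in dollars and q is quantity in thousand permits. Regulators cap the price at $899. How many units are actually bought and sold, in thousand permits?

509

In a free market, 3309 - 5p = 4p - 1731 gives the equilibrium p* = 560, q* = 509.
The ceiling of 899 is above the equilibrium price 560, so it is not binding; the market clears at p* = 560, q* = 509.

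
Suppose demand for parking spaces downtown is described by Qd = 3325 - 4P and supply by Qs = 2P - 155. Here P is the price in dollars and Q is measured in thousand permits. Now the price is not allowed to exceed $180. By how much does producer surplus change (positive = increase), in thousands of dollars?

In a free market, 3325 - 4P = 2P - 155 gives the equilibrium P* = 580, Q* = 1005.
The ceiling of 180 is below the equilibrium price 580, so it binds.
At P = 180: Qd = 3325 - 4·180 = 2605 and Qs = 2·180 - 155 = 205.
Producer surplus without the control is ½ · (580 - 77.5) · 1005 = 252506.25.
With the ceiling, producers sell 205 units at 180, so PS = ½ · (180 - 77.5) · 205 = 10506.25.
Change in producer surplus = 10506.25 - 252506.25 = -242000.

-242000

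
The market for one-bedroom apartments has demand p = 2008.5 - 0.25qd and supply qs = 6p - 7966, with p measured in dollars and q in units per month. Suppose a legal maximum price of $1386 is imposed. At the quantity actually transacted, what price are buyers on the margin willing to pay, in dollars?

1921

Rearranging demand gives qd = 8034 - 4p. In a free market, 8034 - 4p = 6p - 7966 gives the equilibrium p* = 1600, q* = 1634.
Because the ceiling (1386) lies below the market-clearing price, it is binding.
At p = 1386: qd = 8034 - 4·1386 = 2490 and qs = 6·1386 - 7966 = 350.
Only 350 units reach the market. On the demand curve, the marginal buyer's willingness to pay at q = 350 is (8034 - 350)/4 = 1921.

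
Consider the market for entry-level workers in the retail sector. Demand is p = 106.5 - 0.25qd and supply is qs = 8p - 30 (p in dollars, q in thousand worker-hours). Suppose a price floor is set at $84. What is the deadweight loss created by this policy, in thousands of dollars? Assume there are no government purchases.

6348

Rearranging demand gives qd = 426 - 4p. Equilibrium: 426 - 4p = 8p - 30, so 456 = 12p and p* = 38, q* = 274.
Because the floor (84) lies above the market-clearing price, it is binding.
At p = 84: qd = 426 - 4·84 = 90 and qs = 8·84 - 30 = 642.
Quantity traded falls to 90. At q = 90 the demand price is (426 - 90)/4 = 84 and the supply price is (30 + 90)/8 = 15.
Deadweight loss = ½ · (84 - 15) · (274 - 90) = ½ · 69 · 184 = 6348.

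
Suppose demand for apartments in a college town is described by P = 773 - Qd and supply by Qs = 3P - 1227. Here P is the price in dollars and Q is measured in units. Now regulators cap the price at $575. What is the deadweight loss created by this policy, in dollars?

0

Rearranging demand gives Qd = 773 - P. In a free market, 773 - P = 3P - 1227 gives the equilibrium P* = 500, Q* = 273.
The ceiling of 575 is above the equilibrium price 500, so it is not binding; the market clears at P* = 500, Q* = 273.
Since the control does not bind, no trades are prevented and deadweight loss is zero.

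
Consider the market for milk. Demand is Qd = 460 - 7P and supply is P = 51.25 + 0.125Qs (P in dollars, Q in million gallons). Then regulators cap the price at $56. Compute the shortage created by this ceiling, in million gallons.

Rearranging supply gives Qs = 8P - 410. In a free market, 460 - 7P = 8P - 410 gives the equilibrium P* = 58, Q* = 54.
The ceiling of 56 is below the equilibrium price 58, so it binds.
At P = 56: Qd = 460 - 7·56 = 68 and Qs = 8·56 - 410 = 38.
Shortage = Qd - Qs = 68 - 38 = 30.

30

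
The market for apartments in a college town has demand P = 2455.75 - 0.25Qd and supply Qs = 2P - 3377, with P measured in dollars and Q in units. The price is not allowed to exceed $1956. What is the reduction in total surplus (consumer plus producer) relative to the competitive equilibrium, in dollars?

89304

Rearranging demand gives Qd = 9823 - 4P. In a free market, 9823 - 4P = 2P - 3377 gives the equilibrium P* = 2200, Q* = 1023.
Because the ceiling (1956) lies below the market-clearing price, it is binding.
At P = 1956: Qd = 9823 - 4·1956 = 1999 and Qs = 2·1956 - 3377 = 535.
Quantity traded falls to 535. At Q = 535 the demand price is (9823 - 535)/4 = 2322 and the supply price is (3377 + 535)/2 = 1956.
Deadweight loss = ½ · (2322 - 1956) · (1023 - 535) = ½ · 366 · 488 = 89304.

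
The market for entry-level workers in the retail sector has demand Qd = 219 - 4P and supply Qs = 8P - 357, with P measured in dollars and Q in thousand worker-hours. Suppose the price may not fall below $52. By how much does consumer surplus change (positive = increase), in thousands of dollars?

Equilibrium: 219 - 4P = 8P - 357, so 576 = 12P and P* = 48, Q* = 27.
Since 52 > 48, the floor is binding.
At P = 52: Qd = 219 - 4·52 = 11 and Qs = 8·52 - 357 = 59.
Consumer surplus without the control is ½ · (54.75 - 48) · 27 = 91.125.
With the floor, consumers buy 11 units at 52, so CS = ½ · (54.75 - 52) · 11 = 15.125.
Change in consumer surplus = 15.125 - 91.125 = -76.

-76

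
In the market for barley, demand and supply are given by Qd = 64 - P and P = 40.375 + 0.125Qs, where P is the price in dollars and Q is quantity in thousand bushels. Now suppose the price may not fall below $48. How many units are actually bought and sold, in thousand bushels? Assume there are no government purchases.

16

Rearranging supply gives Qs = 8P - 323. In a free market, 64 - P = 8P - 323 gives the equilibrium P* = 43, Q* = 21.
The floor of 48 is above the equilibrium price 43, so it binds.
At P = 48: Qd = 64 - 48 = 16 and Qs = 8·48 - 323 = 61.
The quantity actually transacted is the short side, demand: 16.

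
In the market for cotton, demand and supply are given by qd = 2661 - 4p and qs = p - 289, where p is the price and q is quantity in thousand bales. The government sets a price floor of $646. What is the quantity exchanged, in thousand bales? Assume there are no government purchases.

77

Equilibrium: 2661 - 4p = p - 289, so 2950 = 5p and p* = 590, q* = 301.
The floor of 646 is above the equilibrium price 590, so it binds.
At p = 646: qd = 2661 - 4·646 = 77 and qs = 646 - 289 = 357.
The quantity actually transacted is the short side, demand: 77.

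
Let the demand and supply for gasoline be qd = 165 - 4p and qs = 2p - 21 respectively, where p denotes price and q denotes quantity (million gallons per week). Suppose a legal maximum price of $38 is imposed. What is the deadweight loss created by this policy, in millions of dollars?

Equilibrium: 165 - 4p = 2p - 21, so 186 = 6p and p* = 31, q* = 41.
Since 38 is above p* = 31, the ceiling does not bind and the free-market outcome prevails.
Since the control does not bind, no trades are prevented and deadweight loss is zero.

0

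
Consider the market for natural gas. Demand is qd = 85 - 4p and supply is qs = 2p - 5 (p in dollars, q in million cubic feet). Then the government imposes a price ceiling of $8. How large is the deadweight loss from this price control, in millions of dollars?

73.5

Equilibrium: 85 - 4p = 2p - 5, so 90 = 6p and p* = 15, q* = 25.
Since 8 < 15, the ceiling is binding.
At p = 8: qd = 85 - 4·8 = 53 and qs = 2·8 - 5 = 11.
Quantity traded falls to 11. At q = 11 the demand price is (85 - 11)/4 = 18.5 and the supply price is (5 + 11)/2 = 8.
Deadweight loss = ½ · (18.5 - 8) · (25 - 11) = ½ · 10.5 · 14 = 73.5.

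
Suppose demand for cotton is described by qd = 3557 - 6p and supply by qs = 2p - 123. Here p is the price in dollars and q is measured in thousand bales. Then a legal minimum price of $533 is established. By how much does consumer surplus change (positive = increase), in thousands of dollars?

-42194

Without the control the market clears where 3557 - 6p = 2p - 123, i.e. p* = 460 and q* = 797.
Since 533 > 460, the floor is binding.
At p = 533: qd = 3557 - 6·533 = 359 and qs = 2·533 - 123 = 943.
Consumer surplus without the control is ½ · (3557/6 - 460) · 797 = 635209/12.
With the floor, consumers buy 359 units at 533, so CS = ½ · (3557/6 - 533) · 359 = 128881/12.
Change in consumer surplus = 128881/12 - 635209/12 = -42194.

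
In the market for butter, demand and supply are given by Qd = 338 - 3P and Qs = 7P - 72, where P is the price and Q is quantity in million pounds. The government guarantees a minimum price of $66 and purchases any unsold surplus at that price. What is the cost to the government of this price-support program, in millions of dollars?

Setting quantity demanded equal to quantity supplied, 338 - 3P = 7P - 72, gives P* = 41 and Q* = 215.
The floor of 66 is above the equilibrium price 41, so it binds.
At P = 66: Qd = 338 - 3·66 = 140 and Qs = 7·66 - 72 = 390.
Surplus = Qs - Qd = 250.
Government expenditure = surplus × support price = 250 × 66 = 16500.

16500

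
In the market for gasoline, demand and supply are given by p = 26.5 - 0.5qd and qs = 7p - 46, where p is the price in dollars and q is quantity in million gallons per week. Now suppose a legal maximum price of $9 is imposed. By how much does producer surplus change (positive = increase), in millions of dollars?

Rearranging demand gives qd = 53 - 2p. Equilibrium: 53 - 2p = 7p - 46, so 99 = 9p and p* = 11, q* = 31.
Since 9 < 11, the ceiling is binding.
At p = 9: qd = 53 - 2·9 = 35 and qs = 7·9 - 46 = 17.
Producer surplus without the control is ½ · (11 - 46/7) · 31 = 961/14.
With the ceiling, producers sell 17 units at 9, so PS = ½ · (9 - 46/7) · 17 = 289/14.
Change in producer surplus = 289/14 - 961/14 = -48.

-48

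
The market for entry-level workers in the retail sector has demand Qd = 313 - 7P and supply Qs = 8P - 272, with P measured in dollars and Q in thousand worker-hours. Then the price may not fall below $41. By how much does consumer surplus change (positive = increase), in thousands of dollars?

-66

Equilibrium: 313 - 7P = 8P - 272, so 585 = 15P and P* = 39, Q* = 40.
The floor of 41 is above the equilibrium price 39, so it binds.
At P = 41: Qd = 313 - 7·41 = 26 and Qs = 8·41 - 272 = 56.
Consumer surplus without the control is ½ · (313/7 - 39) · 40 = 800/7.
With the floor, consumers buy 26 units at 41, so CS = ½ · (313/7 - 41) · 26 = 338/7.
Change in consumer surplus = 338/7 - 800/7 = -66.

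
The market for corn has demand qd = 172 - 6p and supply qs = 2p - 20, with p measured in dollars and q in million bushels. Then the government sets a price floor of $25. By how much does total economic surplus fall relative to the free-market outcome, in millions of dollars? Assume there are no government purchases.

In a free market, 172 - 6p = 2p - 20 gives the equilibrium p* = 24, q* = 28.
Since 25 > 24, the floor is binding.
At p = 25: qd = 172 - 6·25 = 22 and qs = 2·25 - 20 = 30.
Quantity traded falls to 22. At q = 22 the demand price is (172 - 22)/6 = 25 and the supply price is (20 + 22)/2 = 21.
Deadweight loss = ½ · (25 - 21) · (28 - 22) = ½ · 4 · 6 = 12.

12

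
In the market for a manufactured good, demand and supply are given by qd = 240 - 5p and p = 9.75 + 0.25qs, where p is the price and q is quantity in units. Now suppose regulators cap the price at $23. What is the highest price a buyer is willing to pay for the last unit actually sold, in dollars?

Rearranging supply gives qs = 4p - 39. Without the control the market clears where 240 - 5p = 4p - 39, i.e. p* = 31 and q* = 85.
The ceiling of 23 is below the equilibrium price 31, so it binds.
At p = 23: qd = 240 - 5·23 = 125 and qs = 4·23 - 39 = 53.
Only 53 units reach the market. On the demand curve, the marginal buyer's willingness to pay at q = 53 is (240 - 53)/5 = 37.4.

37.4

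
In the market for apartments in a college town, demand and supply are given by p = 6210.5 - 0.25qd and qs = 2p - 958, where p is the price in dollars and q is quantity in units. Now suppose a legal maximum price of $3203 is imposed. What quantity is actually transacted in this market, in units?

5448

Rearranging demand gives qd = 24842 - 4p. In a free market, 24842 - 4p = 2p - 958 gives the equilibrium p* = 4300, q* = 7642.
Because the ceiling (3203) lies below the market-clearing price, it is binding.
At p = 3203: qd = 24842 - 4·3203 = 12030 and qs = 2·3203 - 958 = 5448.
The quantity actually transacted is the short side, supply: 5448.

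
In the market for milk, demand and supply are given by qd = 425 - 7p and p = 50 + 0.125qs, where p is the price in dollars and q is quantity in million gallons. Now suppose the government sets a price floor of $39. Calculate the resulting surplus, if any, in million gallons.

0

Rearranging supply gives qs = 8p - 400. Without the control the market clears where 425 - 7p = 8p - 400, i.e. p* = 55 and q* = 40.
Since 39 is below p* = 55, the floor does not bind and the free-market outcome prevails.
Since the control does not bind, there is no surplus.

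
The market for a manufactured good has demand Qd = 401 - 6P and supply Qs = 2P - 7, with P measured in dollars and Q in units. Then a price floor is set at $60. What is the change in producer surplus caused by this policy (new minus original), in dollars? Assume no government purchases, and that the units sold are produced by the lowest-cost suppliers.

-360

Without the control the market clears where 401 - 6P = 2P - 7, i.e. P* = 51 and Q* = 95.
The floor of 60 is above the equilibrium price 51, so it binds.
At P = 60: Qd = 401 - 6·60 = 41 and Qs = 2·60 - 7 = 113.
Producer surplus without the control is ½ · (51 - 3.5) · 95 = 2256.25.
With the floor, 41 units are sold at 60. The supply price at Q = 41 is 24, so PS = ½ · [(60 - 3.5) + (60 - 24)] · 41 = 1896.25.
Change in producer surplus = 1896.25 - 2256.25 = -360.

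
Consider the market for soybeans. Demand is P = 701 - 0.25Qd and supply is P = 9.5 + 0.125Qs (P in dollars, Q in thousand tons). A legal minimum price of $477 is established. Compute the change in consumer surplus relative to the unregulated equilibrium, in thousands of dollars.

Rearranging demand gives Qd = 2804 - 4P; rearranging supply gives Qs = 8P - 76. Setting quantity demanded equal to quantity supplied, 2804 - 4P = 8P - 76, gives P* = 240 and Q* = 1844.
The floor of 477 is above the equilibrium price 240, so it binds.
At P = 477: Qd = 2804 - 4·477 = 896 and Qs = 8·477 - 76 = 3740.
Consumer surplus without the control is ½ · (701 - 240) · 1844 = 425042.
With the floor, consumers buy 896 units at 477, so CS = ½ · (701 - 477) · 896 = 100352.
Change in consumer surplus = 100352 - 425042 = -324690.

-324690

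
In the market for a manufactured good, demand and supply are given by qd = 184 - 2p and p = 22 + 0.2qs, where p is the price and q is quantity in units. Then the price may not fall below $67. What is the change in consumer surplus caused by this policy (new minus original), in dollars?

-1875

Rearranging supply gives qs = 5p - 110. In a free market, 184 - 2p = 5p - 110 gives the equilibrium p* = 42, q* = 100.
The floor of 67 is above the equilibrium price 42, so it binds.
At p = 67: qd = 184 - 2·67 = 50 and qs = 5·67 - 110 = 225.
Consumer surplus without the control is ½ · (92 - 42) · 100 = 2500.
With the floor, consumers buy 50 units at 67, so CS = ½ · (92 - 67) · 50 = 625.
Change in consumer surplus = 625 - 2500 = -1875.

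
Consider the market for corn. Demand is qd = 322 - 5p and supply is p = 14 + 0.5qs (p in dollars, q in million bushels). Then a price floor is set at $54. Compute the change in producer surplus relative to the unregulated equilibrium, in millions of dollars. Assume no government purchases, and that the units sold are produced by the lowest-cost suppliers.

Rearranging supply gives qs = 2p - 28. Without the control the market clears where 322 - 5p = 2p - 28, i.e. p* = 50 and q* = 72.
Since 54 > 50, the floor is binding.
At p = 54: qd = 322 - 5·54 = 52 and qs = 2·54 - 28 = 80.
Producer surplus without the control is ½ · (50 - 14) · 72 = 1296.
With the floor, 52 units are sold at 54. The supply price at q = 52 is 40, so PS = ½ · [(54 - 14) + (54 - 40)] · 52 = 1404.
Change in producer surplus = 1404 - 1296 = 108.

108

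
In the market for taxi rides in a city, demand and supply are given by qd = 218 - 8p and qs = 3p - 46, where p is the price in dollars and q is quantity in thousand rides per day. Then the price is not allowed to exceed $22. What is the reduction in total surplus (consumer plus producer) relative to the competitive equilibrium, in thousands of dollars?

Setting quantity demanded equal to quantity supplied, 218 - 8p = 3p - 46, gives p* = 24 and q* = 26.
The ceiling of 22 is below the equilibrium price 24, so it binds.
At p = 22: qd = 218 - 8·22 = 42 and qs = 3·22 - 46 = 20.
Quantity traded falls to 20. At q = 20 the demand price is (218 - 20)/8 = 24.75 and the supply price is (46 + 20)/3 = 22.
Deadweight loss = ½ · (24.75 - 22) · (26 - 20) = ½ · 2.75 · 6 = 8.25.

8.25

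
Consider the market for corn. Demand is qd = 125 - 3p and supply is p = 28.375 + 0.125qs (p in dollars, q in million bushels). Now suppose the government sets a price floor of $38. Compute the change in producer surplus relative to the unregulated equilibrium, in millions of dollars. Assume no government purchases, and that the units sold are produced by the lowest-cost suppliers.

Rearranging supply gives qs = 8p - 227. In a free market, 125 - 3p = 8p - 227 gives the equilibrium p* = 32, q* = 29.
Because the floor (38) lies above the market-clearing price, it is binding.
At p = 38: qd = 125 - 3·38 = 11 and qs = 8·38 - 227 = 77.
Producer surplus without the control is ½ · (32 - 28.375) · 29 = 52.5625.
With the floor, 11 units are sold at 38. The supply price at q = 11 is 29.75, so PS = ½ · [(38 - 28.375) + (38 - 29.75)] · 11 = 98.3125.
Change in producer surplus = 98.3125 - 52.5625 = 45.75.

45.75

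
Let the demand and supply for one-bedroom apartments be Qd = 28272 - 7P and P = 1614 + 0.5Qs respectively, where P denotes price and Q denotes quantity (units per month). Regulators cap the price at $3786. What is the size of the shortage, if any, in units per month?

0

Rearranging supply gives Qs = 2P - 3228. In a free market, 28272 - 7P = 2P - 3228 gives the equilibrium P* = 3500, Q* = 3772.
The ceiling of 3786 is above the equilibrium price 3500, so it is not binding; the market clears at P* = 3500, Q* = 3772.
Since the control does not bind, there is no shortage.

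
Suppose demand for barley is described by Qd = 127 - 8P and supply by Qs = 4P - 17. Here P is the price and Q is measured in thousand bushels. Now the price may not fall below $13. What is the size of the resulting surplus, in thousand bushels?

12

Setting quantity demanded equal to quantity supplied, 127 - 8P = 4P - 17, gives P* = 12 and Q* = 31.
Since 13 > 12, the floor is binding.
At P = 13: Qd = 127 - 8·13 = 23 and Qs = 4·13 - 17 = 35.
Surplus = Qs - Qd = 35 - 23 = 12.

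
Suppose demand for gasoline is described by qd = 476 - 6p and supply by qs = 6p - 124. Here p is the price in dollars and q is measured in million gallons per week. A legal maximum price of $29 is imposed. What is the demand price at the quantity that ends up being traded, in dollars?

Equilibrium: 476 - 6p = 6p - 124, so 600 = 12p and p* = 50, q* = 176.
Because the ceiling (29) lies below the market-clearing price, it is binding.
At p = 29: qd = 476 - 6·29 = 302 and qs = 6·29 - 124 = 50.
Only 50 units reach the market. On the demand curve, the marginal buyer's willingness to pay at q = 50 is (476 - 50)/6 = 71.

71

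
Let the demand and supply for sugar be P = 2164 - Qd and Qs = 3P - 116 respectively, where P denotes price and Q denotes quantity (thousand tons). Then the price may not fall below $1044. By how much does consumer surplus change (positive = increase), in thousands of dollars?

Rearranging demand gives Qd = 2164 - P. Equilibrium: 2164 - P = 3P - 116, so 2280 = 4P and P* = 570, Q* = 1594.
Because the floor (1044) lies above the market-clearing price, it is binding.
At P = 1044: Qd = 2164 - 1044 = 1120 and Qs = 3·1044 - 116 = 3016.
Consumer surplus without the control is ½ · (2164 - 570) · 1594 = 1270418.
With the floor, consumers buy 1120 units at 1044, so CS = ½ · (2164 - 1044) · 1120 = 627200.
Change in consumer surplus = 627200 - 1270418 = -643218.

-643218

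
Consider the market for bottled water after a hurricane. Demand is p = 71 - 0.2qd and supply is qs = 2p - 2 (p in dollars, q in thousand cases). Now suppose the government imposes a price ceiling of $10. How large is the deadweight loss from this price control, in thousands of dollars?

2353.4

Rearranging demand gives qd = 355 - 5p. Equilibrium: 355 - 5p = 2p - 2, so 357 = 7p and p* = 51, q* = 100.
Since 10 < 51, the ceiling is binding.
At p = 10: qd = 355 - 5·10 = 305 and qs = 2·10 - 2 = 18.
Quantity traded falls to 18. At q = 18 the demand price is (355 - 18)/5 = 67.4 and the supply price is (2 + 18)/2 = 10.
Deadweight loss = ½ · (67.4 - 10) · (100 - 18) = ½ · 57.4 · 82 = 2353.4.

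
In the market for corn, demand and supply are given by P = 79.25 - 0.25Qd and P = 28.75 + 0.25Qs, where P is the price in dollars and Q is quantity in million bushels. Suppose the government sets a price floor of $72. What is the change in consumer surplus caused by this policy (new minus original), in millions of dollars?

Rearranging demand gives Qd = 317 - 4P; rearranging supply gives Qs = 4P - 115. Equilibrium: 317 - 4P = 4P - 115, so 432 = 8P and P* = 54, Q* = 101.
Since 72 > 54, the floor is binding.
At P = 72: Qd = 317 - 4·72 = 29 and Qs = 4·72 - 115 = 173.
Consumer surplus without the control is ½ · (79.25 - 54) · 101 = 1275.125.
With the floor, consumers buy 29 units at 72, so CS = ½ · (79.25 - 72) · 29 = 105.125.
Change in consumer surplus = 105.125 - 1275.125 = -1170.

-1170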